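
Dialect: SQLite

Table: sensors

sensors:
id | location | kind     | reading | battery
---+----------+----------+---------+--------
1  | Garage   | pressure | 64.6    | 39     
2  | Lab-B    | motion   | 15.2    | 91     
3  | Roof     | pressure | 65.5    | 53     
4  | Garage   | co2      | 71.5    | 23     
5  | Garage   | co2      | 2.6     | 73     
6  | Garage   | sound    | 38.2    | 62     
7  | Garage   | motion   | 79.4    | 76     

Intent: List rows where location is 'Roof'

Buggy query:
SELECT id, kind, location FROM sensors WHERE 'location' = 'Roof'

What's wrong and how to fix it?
Bug: Single quotes denote string literals in SQL; the column name is being compared as a constant string

Fix: Remove the quotes around the column name (or use double quotes for an identifier)

Corrected query:
SELECT id, kind, location FROM sensors WHERE location = 'Roof'

Result:
id | kind     | location
---+----------+---------
3  | pressure | Roof    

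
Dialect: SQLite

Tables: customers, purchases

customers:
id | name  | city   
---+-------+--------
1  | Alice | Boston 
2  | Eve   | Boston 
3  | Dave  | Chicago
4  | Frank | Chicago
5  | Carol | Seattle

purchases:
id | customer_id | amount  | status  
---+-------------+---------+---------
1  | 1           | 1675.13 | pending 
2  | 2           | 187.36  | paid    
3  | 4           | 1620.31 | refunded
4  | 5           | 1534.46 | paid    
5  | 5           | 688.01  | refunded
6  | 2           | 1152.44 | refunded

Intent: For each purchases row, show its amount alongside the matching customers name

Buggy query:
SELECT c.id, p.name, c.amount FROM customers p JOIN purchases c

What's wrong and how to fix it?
Bug: JOIN with no ON clause produces a cartesian product; every purchases row pairs with every customers row

Fix: Specify the join condition linking the foreign key to the parent id

Corrected query:
SELECT c.id, p.name, c.amount FROM customers p JOIN purchases c ON c.customer_id = p.id

Result:
id | name  | amount 
---+-------+--------
1  | Alice | 1675.13
2  | Eve   | 187.36 
3  | Frank | 1620.31
4  | Carol | 1534.46
5  | Carol | 688.01 
6  | Eve   | 1152.44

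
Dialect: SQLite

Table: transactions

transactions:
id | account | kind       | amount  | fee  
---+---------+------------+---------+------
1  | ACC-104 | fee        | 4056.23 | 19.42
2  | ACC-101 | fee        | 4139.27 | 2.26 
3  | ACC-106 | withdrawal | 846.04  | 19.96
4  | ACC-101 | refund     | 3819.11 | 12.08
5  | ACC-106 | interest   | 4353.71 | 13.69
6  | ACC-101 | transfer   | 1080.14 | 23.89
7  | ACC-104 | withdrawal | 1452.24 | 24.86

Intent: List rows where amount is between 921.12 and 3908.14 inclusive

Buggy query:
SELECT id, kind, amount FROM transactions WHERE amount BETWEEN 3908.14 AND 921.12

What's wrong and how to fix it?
Bug: BETWEEN expects the lower bound first; with 3908.14 AND 921.12 the range is empty

Fix: Write BETWEEN 921.12 AND 3908.14

Corrected query:
SELECT id, kind, amount FROM transactions WHERE amount BETWEEN 921.12 AND 3908.14

Result:
id | kind       | amount 
---+------------+--------
4  | refund     | 3819.11
6  | transfer   | 1080.14
7  | withdrawal | 1452.24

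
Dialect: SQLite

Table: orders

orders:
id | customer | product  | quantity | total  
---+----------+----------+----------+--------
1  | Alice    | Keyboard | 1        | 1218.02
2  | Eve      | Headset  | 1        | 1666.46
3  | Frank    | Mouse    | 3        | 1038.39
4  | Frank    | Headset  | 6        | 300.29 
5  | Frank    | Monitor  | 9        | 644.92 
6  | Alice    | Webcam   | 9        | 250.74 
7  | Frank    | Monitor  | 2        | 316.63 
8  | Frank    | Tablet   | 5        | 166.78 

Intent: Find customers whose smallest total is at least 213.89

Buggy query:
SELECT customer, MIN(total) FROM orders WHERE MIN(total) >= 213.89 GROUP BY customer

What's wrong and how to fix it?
Bug: Aggregates like MIN are computed per group after WHERE runs

Fix: Replace WHERE with HAVING after the GROUP BY

Corrected query:
SELECT customer, MIN(total) FROM orders GROUP BY customer HAVING MIN(total) >= 213.89

Result:
customer | MIN(total)
---------+-----------
Alice    | 250.74    
Eve      | 1666.46   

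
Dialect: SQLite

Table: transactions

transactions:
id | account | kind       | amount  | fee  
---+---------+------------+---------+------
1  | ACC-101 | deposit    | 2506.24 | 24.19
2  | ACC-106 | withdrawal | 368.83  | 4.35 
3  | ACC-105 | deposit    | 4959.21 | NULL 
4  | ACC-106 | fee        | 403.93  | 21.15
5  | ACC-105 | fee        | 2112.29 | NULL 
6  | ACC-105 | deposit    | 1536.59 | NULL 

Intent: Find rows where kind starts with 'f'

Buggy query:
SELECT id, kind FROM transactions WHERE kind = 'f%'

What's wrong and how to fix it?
Bug: Wildcards only work with LIKE; '=' treats '%' as a literal character

Fix: Use LIKE for wildcard pattern matching

Corrected query:
SELECT id, kind FROM transactions WHERE kind LIKE 'f%'

Result:
id | kind
---+-----
4  | fee 
5  | fee 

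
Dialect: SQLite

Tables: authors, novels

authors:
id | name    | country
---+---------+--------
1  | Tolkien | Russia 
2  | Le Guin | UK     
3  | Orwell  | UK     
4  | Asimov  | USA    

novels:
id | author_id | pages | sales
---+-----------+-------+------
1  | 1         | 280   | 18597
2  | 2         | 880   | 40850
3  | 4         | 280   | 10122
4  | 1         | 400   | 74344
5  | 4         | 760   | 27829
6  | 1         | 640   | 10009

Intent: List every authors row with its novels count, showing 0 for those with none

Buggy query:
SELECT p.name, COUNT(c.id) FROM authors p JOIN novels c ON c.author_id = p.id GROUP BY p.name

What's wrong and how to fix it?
Bug: INNER JOIN drops authors rows that have no matching novels rows

Fix: Switch to LEFT JOIN to retain unmatched parent rows

Corrected query:
SELECT p.name, COUNT(c.id) FROM authors p LEFT JOIN novels c ON c.author_id = p.id GROUP BY p.name

Result:
name    | COUNT(c.id)
--------+------------
Asimov  | 2          
Le Guin | 1          
Orwell  | 0          
Tolkien | 3          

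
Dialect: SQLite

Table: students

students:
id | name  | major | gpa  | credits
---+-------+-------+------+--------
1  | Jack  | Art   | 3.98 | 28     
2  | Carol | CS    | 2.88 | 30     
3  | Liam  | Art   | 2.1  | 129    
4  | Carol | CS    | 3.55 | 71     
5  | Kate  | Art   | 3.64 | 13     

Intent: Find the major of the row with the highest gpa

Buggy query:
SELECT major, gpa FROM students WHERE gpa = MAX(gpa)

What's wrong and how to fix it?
Bug: WHERE is evaluated per row; an aggregate over the whole table isn't defined there

Fix: Wrap MAX in a scalar subquery so WHERE compares against a single value

Corrected query:
SELECT major, gpa FROM students WHERE gpa = (SELECT MAX(gpa) FROM students)

Result:
major | gpa 
------+-----
Art   | 3.98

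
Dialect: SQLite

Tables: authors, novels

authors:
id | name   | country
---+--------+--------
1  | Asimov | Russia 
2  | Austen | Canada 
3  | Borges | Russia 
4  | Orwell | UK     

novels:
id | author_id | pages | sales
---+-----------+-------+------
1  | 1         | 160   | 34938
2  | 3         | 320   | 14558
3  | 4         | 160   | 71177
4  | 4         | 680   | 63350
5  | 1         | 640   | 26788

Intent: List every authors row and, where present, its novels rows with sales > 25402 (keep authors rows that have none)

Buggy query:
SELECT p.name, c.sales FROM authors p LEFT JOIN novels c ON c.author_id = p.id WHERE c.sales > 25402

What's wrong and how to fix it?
Bug: A WHERE condition on the right-hand table after LEFT JOIN drops unmatched parents

Fix: Put 'c.sales > 25402' in the JOIN's ON clause instead of WHERE

Corrected query:
SELECT p.name, c.sales FROM authors p LEFT JOIN novels c ON c.author_id = p.id AND c.sales > 25402

Result:
name   | sales
-------+------
Asimov | 26788
Asimov | 34938
Austen | NULL 
Borges | NULL 
Orwell | 63350
Orwell | 71177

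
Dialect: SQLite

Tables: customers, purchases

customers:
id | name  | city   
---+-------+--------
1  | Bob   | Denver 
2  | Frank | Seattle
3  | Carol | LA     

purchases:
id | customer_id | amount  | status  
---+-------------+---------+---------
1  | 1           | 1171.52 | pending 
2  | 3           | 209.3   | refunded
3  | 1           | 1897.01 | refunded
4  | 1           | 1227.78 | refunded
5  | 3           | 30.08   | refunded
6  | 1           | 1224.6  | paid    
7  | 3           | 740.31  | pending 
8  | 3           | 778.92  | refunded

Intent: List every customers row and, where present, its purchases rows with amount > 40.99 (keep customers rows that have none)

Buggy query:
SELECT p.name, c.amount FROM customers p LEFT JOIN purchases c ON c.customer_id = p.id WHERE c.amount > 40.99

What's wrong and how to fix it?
Bug: Filtering c.amount in WHERE discards the NULL rows produced by LEFT JOIN, turning it into an inner join

Fix: Move the right-table condition into the ON clause so unmatched parents are kept

Corrected query:
SELECT p.name, c.amount FROM customers p LEFT JOIN purchases c ON c.customer_id = p.id AND c.amount > 40.99

Result:
name  | amount 
------+--------
Bob   | 1171.52
Bob   | 1224.6 
Bob   | 1227.78
Bob   | 1897.01
Frank | NULL   
Carol | 209.3  
Carol | 740.31 
Carol | 778.92 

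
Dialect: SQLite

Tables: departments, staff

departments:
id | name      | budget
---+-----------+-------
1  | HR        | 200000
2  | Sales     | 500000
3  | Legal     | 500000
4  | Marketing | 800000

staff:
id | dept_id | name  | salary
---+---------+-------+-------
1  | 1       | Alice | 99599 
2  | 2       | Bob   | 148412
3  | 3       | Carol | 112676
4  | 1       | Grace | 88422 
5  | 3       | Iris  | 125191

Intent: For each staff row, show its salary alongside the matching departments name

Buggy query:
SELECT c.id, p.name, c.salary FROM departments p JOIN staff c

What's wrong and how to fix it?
Bug: JOIN with no ON clause produces a cartesian product; every staff row pairs with every departments row

Fix: Add ON c.dept_id = p.id to the JOIN

Corrected query:
SELECT c.id, p.name, c.salary FROM departments p JOIN staff c ON c.dept_id = p.id

Result:
id | name  | salary
---+-------+-------
1  | HR    | 99599 
2  | Sales | 148412
3  | Legal | 112676
4  | HR    | 88422 
5  | Legal | 125191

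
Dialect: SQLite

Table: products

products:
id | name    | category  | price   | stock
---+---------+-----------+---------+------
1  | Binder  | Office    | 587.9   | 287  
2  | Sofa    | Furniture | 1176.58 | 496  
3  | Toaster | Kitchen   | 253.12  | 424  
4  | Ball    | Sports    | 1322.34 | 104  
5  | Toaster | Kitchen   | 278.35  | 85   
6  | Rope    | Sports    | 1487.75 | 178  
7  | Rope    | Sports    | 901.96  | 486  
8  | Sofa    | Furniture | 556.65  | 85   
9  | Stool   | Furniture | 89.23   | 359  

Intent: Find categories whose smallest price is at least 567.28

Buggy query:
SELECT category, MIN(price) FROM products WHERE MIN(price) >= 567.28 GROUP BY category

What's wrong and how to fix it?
Bug: MIN() in WHERE is a misuse of aggregate

Fix: Replace WHERE with HAVING after the GROUP BY

Corrected query:
SELECT category, MIN(price) FROM products GROUP BY category HAVING MIN(price) >= 567.28

Result:
category | MIN(price)
---------+-----------
Office   | 587.9     
Sports   | 901.96    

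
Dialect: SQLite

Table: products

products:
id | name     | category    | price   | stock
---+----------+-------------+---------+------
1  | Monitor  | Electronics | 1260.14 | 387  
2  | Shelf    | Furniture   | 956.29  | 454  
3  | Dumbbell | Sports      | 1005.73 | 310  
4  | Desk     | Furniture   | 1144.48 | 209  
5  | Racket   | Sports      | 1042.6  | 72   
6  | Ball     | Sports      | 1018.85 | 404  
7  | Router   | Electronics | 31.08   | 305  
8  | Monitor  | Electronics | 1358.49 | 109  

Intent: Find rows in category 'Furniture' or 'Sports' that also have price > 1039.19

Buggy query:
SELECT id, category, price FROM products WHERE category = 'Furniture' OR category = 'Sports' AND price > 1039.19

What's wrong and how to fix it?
Bug: Without parentheses, AND is evaluated before OR, so the price filter only applies to the 'Sports' branch

Fix: Add parentheses around the OR so the AND applies to both alternatives

Corrected query:
SELECT id, category, price FROM products WHERE (category = 'Furniture' OR category = 'Sports') AND price > 1039.19

Result:
id | category  | price  
---+-----------+--------
4  | Furniture | 1144.48
5  | Sports    | 1042.6 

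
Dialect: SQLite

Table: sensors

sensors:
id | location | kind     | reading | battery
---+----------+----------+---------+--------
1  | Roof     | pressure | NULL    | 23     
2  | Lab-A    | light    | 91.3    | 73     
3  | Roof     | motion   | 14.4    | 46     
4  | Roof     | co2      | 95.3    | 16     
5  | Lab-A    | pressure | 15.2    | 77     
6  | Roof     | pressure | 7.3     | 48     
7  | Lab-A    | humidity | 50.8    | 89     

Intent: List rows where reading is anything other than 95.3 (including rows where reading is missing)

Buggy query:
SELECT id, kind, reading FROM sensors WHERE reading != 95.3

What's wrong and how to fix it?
Bug: Inequality against NULL is unknown, not true; rows with NULL are dropped

Fix: Handle NULL separately with IS NULL alongside the inequality

Corrected query:
SELECT id, kind, reading FROM sensors WHERE reading != 95.3 OR reading IS NULL

Result:
id | kind     | reading
---+----------+--------
1  | pressure | NULL   
2  | light    | 91.3   
3  | motion   | 14.4   
5  | pressure | 15.2   
6  | pressure | 7.3    
7  | humidity | 50.8   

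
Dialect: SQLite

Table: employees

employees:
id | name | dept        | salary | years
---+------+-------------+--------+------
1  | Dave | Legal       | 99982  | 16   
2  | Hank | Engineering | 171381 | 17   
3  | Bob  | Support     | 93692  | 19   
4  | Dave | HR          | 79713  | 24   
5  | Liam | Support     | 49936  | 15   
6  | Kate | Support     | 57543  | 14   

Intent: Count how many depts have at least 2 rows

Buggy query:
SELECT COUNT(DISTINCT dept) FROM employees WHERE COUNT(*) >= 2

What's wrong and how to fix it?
Bug: COUNT(*) cannot appear in WHERE; the per-group count doesn't exist yet

Fix: Use a subquery that GROUPs and filters with HAVING, then count its rows

Corrected query:
SELECT COUNT(*) FROM (SELECT dept FROM employees GROUP BY dept HAVING COUNT(*) >= 2)

Result:
COUNT(*)
--------
1       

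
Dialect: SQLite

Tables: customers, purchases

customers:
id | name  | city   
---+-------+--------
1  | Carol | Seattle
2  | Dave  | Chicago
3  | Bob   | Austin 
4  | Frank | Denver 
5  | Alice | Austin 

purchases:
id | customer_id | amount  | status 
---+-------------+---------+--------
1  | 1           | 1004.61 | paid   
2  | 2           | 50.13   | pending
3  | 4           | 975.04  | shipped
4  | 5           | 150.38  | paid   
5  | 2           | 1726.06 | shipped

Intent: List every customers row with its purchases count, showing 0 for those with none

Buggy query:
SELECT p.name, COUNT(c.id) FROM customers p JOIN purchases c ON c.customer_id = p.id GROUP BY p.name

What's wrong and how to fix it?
Bug: An inner join excludes parents with zero children

Fix: Switch to LEFT JOIN to retain unmatched parent rows

Corrected query:
SELECT p.name, COUNT(c.id) FROM customers p LEFT JOIN purchases c ON c.customer_id = p.id GROUP BY p.name

Result:
name  | COUNT(c.id)
------+------------
Alice | 1          
Bob   | 0          
Carol | 1          
Dave  | 2          
Frank | 1          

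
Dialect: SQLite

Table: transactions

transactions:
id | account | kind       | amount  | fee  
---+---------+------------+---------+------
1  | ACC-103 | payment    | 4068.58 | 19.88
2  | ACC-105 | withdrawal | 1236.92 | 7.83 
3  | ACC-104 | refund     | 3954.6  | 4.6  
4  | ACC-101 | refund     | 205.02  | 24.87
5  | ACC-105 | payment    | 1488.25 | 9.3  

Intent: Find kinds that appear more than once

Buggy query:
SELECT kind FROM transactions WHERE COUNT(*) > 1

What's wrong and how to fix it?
Bug: COUNT(*) is an aggregate and cannot be used in WHERE

Fix: GROUP BY kind, then filter groups with HAVING COUNT(*) > 1

Corrected query:
SELECT kind FROM transactions GROUP BY kind HAVING COUNT(*) > 1

Result:
kind   
-------
payment
refund 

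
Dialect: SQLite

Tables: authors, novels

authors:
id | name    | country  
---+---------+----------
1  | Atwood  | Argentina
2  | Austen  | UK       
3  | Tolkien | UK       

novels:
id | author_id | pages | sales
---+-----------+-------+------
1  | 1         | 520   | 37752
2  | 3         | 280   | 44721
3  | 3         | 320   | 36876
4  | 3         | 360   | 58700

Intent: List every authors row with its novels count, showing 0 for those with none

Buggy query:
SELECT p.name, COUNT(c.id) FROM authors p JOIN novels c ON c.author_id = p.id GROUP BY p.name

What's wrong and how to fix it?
Bug: An inner join excludes parents with zero children

Fix: Use LEFT JOIN so parents without children still appear (COUNT(c.id) gives 0)

Corrected query:
SELECT p.name, COUNT(c.id) FROM authors p LEFT JOIN novels c ON c.author_id = p.id GROUP BY p.name

Result:
name    | COUNT(c.id)
--------+------------
Atwood  | 1          
Austen  | 0          
Tolkien | 3          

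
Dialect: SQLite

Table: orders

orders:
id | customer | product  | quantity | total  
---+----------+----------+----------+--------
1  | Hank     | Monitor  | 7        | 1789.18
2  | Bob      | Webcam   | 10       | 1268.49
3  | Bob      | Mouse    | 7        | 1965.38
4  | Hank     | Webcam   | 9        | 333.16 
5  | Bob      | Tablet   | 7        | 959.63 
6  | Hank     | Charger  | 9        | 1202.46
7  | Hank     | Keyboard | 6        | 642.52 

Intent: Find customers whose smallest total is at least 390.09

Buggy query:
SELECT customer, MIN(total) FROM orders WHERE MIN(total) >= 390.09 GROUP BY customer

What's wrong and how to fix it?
Bug: MIN() in WHERE is a misuse of aggregate

Fix: Replace WHERE with HAVING after the GROUP BY

Corrected query:
SELECT customer, MIN(total) FROM orders GROUP BY customer HAVING MIN(total) >= 390.09

Result:
customer | MIN(total)
---------+-----------
Bob      | 959.63    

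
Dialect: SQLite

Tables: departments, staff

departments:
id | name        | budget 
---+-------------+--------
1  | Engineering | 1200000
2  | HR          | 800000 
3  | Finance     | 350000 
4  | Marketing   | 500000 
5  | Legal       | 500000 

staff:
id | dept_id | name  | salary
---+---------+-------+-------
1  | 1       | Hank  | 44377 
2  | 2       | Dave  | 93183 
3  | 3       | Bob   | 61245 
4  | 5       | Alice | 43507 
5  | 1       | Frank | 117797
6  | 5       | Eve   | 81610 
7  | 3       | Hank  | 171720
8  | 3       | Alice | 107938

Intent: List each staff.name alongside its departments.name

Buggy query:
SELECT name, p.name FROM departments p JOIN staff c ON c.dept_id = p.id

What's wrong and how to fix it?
Bug: 'name' exists in both joined tables, so the database can't tell which one is meant

Fix: Prefix ambiguous columns with the table alias

Corrected query:
SELECT c.name, p.name FROM departments p JOIN staff c ON c.dept_id = p.id

Result:
name  | name       
------+------------
Hank  | Engineering
Dave  | HR         
Bob   | Finance    
Alice | Legal      
Frank | Engineering
Eve   | Legal      
Hank  | Finance    
Alice | Finance    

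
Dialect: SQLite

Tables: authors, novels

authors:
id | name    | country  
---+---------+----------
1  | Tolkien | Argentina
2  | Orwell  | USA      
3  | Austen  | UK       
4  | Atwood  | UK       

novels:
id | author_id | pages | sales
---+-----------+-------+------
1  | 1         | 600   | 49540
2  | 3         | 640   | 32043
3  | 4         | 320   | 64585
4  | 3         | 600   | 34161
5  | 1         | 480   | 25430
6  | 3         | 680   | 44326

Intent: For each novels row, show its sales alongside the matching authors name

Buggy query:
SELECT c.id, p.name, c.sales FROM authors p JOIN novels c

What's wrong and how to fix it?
Bug: Missing join condition: each novels row is matched to all authors rows instead of just its own

Fix: Add ON c.author_id = p.id to the JOIN

Corrected query:
SELECT c.id, p.name, c.sales FROM authors p JOIN novels c ON c.author_id = p.id

Result:
id | name    | sales
---+---------+------
1  | Tolkien | 49540
2  | Austen  | 32043
3  | Atwood  | 64585
4  | Austen  | 34161
5  | Tolkien | 25430
6  | Austen  | 44326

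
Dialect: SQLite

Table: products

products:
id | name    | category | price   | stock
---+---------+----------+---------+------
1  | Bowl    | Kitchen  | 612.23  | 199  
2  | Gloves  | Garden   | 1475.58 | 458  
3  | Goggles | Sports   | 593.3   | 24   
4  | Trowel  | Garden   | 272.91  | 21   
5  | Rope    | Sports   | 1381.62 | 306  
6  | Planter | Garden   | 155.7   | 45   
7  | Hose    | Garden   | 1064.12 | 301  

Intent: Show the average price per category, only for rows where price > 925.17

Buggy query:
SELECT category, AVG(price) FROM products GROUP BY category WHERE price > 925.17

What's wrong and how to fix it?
Bug: WHERE cannot follow GROUP BY

Fix: Place WHERE between FROM and GROUP BY

Corrected query:
SELECT category, AVG(price) FROM products WHERE price > 925.17 GROUP BY category

Result:
category | AVG(price)
---------+-----------
Garden   | 1269.85   
Sports   | 1381.62   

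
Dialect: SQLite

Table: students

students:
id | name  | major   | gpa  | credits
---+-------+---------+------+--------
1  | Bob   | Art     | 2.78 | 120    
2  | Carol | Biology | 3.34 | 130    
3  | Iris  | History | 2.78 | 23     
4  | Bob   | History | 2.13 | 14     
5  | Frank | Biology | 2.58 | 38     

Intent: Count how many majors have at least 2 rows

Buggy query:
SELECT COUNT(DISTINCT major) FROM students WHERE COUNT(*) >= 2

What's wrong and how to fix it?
Bug: WHERE filters individual rows, not groups, so a group-level COUNT is invalid there

Fix: Use a subquery that GROUPs and filters with HAVING, then count its rows

Corrected query:
SELECT COUNT(*) FROM (SELECT major FROM students GROUP BY major HAVING COUNT(*) >= 2)

Result:
COUNT(*)
--------
2       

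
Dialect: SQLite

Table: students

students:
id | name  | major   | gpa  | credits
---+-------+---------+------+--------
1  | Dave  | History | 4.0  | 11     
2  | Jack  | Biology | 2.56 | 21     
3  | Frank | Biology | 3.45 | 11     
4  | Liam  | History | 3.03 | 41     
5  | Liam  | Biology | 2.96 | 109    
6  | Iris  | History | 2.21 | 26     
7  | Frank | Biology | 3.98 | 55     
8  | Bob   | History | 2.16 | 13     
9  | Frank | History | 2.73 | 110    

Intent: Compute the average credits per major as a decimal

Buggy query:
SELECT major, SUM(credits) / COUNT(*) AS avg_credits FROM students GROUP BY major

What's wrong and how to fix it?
Bug: Both operands are integers, so '/' performs integer division and truncates

Fix: Multiply by 1.0 (or CAST to REAL) to force floating-point division

Corrected query:
SELECT major, SUM(credits) * 1.0 / COUNT(*) AS avg_credits FROM students GROUP BY major

Result:
major   | avg_credits
--------+------------
Biology | 49         
History | 40.2       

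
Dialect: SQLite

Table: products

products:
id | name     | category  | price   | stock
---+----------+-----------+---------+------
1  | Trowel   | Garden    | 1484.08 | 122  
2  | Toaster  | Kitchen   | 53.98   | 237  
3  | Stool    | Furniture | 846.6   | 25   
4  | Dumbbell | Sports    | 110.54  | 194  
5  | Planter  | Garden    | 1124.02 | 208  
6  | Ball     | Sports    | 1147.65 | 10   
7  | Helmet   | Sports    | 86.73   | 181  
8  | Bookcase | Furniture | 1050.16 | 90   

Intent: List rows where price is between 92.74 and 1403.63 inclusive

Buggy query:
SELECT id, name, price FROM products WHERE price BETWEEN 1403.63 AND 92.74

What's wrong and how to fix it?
Bug: BETWEEN expects the lower bound first; with 1403.63 AND 92.74 the range is empty

Fix: Write BETWEEN 92.74 AND 1403.63

Corrected query:
SELECT id, name, price FROM products WHERE price BETWEEN 92.74 AND 1403.63

Result:
id | name     | price  
---+----------+--------
3  | Stool    | 846.6  
4  | Dumbbell | 110.54 
5  | Planter  | 1124.02
6  | Ball     | 1147.65
8  | Bookcase | 1050.16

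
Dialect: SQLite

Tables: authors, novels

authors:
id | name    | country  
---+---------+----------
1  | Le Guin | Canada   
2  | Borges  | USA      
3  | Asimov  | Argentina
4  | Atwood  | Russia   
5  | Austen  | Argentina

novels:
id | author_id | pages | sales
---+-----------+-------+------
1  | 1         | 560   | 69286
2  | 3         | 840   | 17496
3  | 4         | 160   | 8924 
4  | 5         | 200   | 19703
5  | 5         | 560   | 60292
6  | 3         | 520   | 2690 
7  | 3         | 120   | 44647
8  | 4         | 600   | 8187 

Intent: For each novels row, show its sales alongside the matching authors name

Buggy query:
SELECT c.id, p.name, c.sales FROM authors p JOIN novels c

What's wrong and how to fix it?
Bug: Missing join condition: each novels row is matched to all authors rows instead of just its own

Fix: Specify the join condition linking the foreign key to the parent id

Corrected query:
SELECT c.id, p.name, c.sales FROM authors p JOIN novels c ON c.author_id = p.id

Result:
id | name    | sales
---+---------+------
1  | Le Guin | 69286
2  | Asimov  | 17496
3  | Atwood  | 8924 
4  | Austen  | 19703
5  | Austen  | 60292
6  | Asimov  | 2690 
7  | Asimov  | 44647
8  | Atwood  | 8187 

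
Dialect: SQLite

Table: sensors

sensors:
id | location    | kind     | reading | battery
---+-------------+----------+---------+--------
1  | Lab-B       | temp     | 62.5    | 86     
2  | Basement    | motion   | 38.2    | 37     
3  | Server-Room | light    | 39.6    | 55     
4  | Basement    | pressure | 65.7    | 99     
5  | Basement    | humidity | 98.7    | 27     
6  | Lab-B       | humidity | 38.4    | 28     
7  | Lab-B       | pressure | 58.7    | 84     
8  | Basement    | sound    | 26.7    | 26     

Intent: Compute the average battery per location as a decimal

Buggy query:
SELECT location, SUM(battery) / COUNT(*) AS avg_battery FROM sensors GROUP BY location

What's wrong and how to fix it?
Bug: Both operands are integers, so '/' performs integer division and truncates

Fix: Cast one side to REAL so the division keeps the fractional part

Corrected query:
SELECT location, SUM(battery) * 1.0 / COUNT(*) AS avg_battery FROM sensors GROUP BY location

Result:
location    | avg_battery
------------+------------
Basement    | 47.25      
Lab-B       | 66         
Server-Room | 55         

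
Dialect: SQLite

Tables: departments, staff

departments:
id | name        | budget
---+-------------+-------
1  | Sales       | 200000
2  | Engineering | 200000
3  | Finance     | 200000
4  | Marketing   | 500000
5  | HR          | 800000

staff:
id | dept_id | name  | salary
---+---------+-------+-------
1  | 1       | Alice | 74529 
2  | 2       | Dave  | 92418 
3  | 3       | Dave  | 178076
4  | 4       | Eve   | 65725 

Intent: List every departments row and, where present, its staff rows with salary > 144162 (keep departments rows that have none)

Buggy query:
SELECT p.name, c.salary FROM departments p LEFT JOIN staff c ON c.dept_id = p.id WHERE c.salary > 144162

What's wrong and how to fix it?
Bug: Filtering c.salary in WHERE discards the NULL rows produced by LEFT JOIN, turning it into an inner join

Fix: Put 'c.salary > 144162' in the JOIN's ON clause instead of WHERE

Corrected query:
SELECT p.name, c.salary FROM departments p LEFT JOIN staff c ON c.dept_id = p.id AND c.salary > 144162

Result:
name        | salary
------------+-------
Sales       | NULL  
Engineering | NULL  
Finance     | 178076
Marketing   | NULL  
HR          | NULL  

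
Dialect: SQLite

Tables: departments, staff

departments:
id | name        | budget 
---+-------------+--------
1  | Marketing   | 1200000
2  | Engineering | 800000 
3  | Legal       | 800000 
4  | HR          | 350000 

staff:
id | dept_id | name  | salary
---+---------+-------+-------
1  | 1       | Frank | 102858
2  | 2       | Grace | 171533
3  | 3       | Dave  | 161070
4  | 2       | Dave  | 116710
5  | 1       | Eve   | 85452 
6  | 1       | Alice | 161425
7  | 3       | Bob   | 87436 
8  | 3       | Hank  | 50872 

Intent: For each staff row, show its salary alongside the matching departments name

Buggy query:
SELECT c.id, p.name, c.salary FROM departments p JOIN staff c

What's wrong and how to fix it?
Bug: Missing join condition: each staff row is matched to all departments rows instead of just its own

Fix: Add ON c.dept_id = p.id to the JOIN

Corrected query:
SELECT c.id, p.name, c.salary FROM departments p JOIN staff c ON c.dept_id = p.id

Result:
id | name        | salary
---+-------------+-------
1  | Marketing   | 102858
2  | Engineering | 171533
3  | Legal       | 161070
4  | Engineering | 116710
5  | Marketing   | 85452 
6  | Marketing   | 161425
7  | Legal       | 87436 
8  | Legal       | 50872 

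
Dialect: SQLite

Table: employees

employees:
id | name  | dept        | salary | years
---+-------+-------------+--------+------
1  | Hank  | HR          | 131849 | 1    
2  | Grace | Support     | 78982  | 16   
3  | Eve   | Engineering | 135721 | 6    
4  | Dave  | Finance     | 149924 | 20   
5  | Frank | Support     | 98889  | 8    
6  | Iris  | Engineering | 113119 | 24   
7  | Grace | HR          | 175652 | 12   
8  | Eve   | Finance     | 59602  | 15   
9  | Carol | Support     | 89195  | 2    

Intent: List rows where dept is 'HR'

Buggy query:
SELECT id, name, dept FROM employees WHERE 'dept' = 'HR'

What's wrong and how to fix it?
Bug: 'dept' in single quotes is a string literal, not the column; the comparison is literal-vs-literal and never true

Fix: Reference the column as dept without single quotes

Corrected query:
SELECT id, name, dept FROM employees WHERE dept = 'HR'

Result:
id | name  | dept
---+-------+-----
1  | Hank  | HR  
7  | Grace | HR  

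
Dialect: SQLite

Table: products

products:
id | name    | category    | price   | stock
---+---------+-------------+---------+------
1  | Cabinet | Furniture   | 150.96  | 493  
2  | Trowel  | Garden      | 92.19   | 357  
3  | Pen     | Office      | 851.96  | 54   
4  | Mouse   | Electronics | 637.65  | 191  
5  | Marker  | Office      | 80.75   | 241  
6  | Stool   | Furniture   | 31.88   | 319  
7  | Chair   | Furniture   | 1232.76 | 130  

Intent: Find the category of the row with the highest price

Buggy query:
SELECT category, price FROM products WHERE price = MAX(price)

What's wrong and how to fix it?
Bug: MAX(price) is an aggregate and cannot be used directly in WHERE

Fix: Wrap MAX in a scalar subquery so WHERE compares against a single value

Corrected query:
SELECT category, price FROM products WHERE price = (SELECT MAX(price) FROM products)

Result:
category  | price  
----------+--------
Furniture | 1232.76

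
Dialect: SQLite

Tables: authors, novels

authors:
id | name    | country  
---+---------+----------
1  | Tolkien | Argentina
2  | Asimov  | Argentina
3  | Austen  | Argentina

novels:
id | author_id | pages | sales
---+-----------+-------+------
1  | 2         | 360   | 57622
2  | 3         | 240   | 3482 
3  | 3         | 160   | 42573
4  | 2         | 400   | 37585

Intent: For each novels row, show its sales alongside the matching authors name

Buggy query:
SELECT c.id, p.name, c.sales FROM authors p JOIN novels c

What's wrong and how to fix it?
Bug: JOIN with no ON clause produces a cartesian product; every novels row pairs with every authors row

Fix: Specify the join condition linking the foreign key to the parent id

Corrected query:
SELECT c.id, p.name, c.sales FROM authors p JOIN novels c ON c.author_id = p.id

Result:
id | name   | sales
---+--------+------
1  | Asimov | 57622
2  | Austen | 3482 
3  | Austen | 42573
4  | Asimov | 37585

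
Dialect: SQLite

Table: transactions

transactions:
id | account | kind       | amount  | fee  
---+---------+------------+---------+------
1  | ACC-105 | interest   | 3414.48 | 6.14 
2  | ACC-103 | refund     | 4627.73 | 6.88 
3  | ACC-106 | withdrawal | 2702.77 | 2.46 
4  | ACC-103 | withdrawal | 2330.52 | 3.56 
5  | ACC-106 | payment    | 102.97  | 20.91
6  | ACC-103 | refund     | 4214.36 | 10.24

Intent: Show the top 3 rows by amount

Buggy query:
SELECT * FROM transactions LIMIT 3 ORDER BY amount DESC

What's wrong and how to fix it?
Bug: ORDER BY cannot follow LIMIT; LIMIT is the final clause

Fix: Swap the clauses: ORDER BY first, then LIMIT

Corrected query:
SELECT * FROM transactions ORDER BY amount DESC LIMIT 3

Result:
id | account | kind     | amount  | fee  
---+---------+----------+---------+------
2  | ACC-103 | refund   | 4627.73 | 6.88 
6  | ACC-103 | refund   | 4214.36 | 10.24
1  | ACC-105 | interest | 3414.48 | 6.14 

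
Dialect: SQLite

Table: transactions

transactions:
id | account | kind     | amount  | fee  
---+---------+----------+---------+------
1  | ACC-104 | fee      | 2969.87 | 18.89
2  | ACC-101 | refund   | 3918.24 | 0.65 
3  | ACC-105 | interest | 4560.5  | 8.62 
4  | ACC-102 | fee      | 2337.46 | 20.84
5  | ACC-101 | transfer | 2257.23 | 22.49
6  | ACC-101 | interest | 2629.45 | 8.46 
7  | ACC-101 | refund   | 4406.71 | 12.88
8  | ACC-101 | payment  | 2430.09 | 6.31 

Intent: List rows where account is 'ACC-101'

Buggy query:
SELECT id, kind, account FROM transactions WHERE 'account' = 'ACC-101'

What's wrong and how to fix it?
Bug: 'account' in single quotes is a string literal, not the column; the comparison is literal-vs-literal and never true

Fix: Reference the column as account without single quotes

Corrected query:
SELECT id, kind, account FROM transactions WHERE account = 'ACC-101'

Result:
id | kind     | account
---+----------+--------
2  | refund   | ACC-101
5  | transfer | ACC-101
6  | interest | ACC-101
7  | refund   | ACC-101
8  | payment  | ACC-101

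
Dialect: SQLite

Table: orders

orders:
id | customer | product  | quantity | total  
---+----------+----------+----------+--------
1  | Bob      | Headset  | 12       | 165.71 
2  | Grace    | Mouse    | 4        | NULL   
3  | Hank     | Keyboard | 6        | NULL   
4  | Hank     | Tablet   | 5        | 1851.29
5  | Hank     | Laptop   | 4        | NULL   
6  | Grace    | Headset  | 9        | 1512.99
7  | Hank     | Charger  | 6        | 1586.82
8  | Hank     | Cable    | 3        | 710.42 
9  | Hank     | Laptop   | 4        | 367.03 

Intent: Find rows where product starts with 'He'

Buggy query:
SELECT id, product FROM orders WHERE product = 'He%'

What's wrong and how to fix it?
Bug: Wildcards only work with LIKE; '=' treats '%' as a literal character

Fix: Use LIKE for wildcard pattern matching

Corrected query:
SELECT id, product FROM orders WHERE product LIKE 'He%'

Result:
id | product
---+--------
1  | Headset
6  | Headset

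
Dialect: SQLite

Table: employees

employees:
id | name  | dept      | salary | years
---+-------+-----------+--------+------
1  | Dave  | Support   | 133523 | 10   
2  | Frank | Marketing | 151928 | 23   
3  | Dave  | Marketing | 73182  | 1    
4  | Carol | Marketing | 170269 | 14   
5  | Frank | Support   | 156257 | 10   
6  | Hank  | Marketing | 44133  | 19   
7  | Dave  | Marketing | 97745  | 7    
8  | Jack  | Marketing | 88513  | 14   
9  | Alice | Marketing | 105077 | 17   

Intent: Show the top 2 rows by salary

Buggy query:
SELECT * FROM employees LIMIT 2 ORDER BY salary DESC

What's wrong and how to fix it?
Bug: LIMIT must come after ORDER BY

Fix: Swap the clauses: ORDER BY first, then LIMIT

Corrected query:
SELECT * FROM employees ORDER BY salary DESC LIMIT 2

Result:
id | name  | dept      | salary | years
---+-------+-----------+--------+------
4  | Carol | Marketing | 170269 | 14   
5  | Frank | Support   | 156257 | 10   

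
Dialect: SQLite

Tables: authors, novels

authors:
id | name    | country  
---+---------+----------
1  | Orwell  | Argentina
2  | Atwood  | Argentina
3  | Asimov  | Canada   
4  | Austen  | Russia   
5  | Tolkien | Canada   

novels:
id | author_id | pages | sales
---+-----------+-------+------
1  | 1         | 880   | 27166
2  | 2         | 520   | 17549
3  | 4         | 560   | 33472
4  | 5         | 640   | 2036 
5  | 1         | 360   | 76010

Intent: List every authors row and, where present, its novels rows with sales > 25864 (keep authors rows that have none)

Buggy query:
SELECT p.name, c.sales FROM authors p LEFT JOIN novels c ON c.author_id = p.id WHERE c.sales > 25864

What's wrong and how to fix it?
Bug: Filtering c.sales in WHERE discards the NULL rows produced by LEFT JOIN, turning it into an inner join

Fix: Put 'c.sales > 25864' in the JOIN's ON clause instead of WHERE

Corrected query:
SELECT p.name, c.sales FROM authors p LEFT JOIN novels c ON c.author_id = p.id AND c.sales > 25864

Result:
name    | sales
--------+------
Orwell  | 27166
Orwell  | 76010
Atwood  | NULL 
Asimov  | NULL 
Austen  | 33472
Tolkien | NULL 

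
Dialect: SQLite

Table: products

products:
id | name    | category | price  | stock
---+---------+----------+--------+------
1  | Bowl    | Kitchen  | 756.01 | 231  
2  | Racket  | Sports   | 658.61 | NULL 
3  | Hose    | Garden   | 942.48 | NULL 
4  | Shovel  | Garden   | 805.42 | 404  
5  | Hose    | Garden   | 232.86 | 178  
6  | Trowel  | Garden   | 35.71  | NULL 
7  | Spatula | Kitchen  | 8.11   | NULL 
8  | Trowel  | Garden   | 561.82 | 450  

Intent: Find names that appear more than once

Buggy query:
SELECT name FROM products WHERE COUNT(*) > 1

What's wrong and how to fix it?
Bug: COUNT(*) is an aggregate and cannot be used in WHERE

Fix: GROUP BY name, then filter groups with HAVING COUNT(*) > 1

Corrected query:
SELECT name FROM products GROUP BY name HAVING COUNT(*) > 1

Result:
name  
------
Hose  
Trowel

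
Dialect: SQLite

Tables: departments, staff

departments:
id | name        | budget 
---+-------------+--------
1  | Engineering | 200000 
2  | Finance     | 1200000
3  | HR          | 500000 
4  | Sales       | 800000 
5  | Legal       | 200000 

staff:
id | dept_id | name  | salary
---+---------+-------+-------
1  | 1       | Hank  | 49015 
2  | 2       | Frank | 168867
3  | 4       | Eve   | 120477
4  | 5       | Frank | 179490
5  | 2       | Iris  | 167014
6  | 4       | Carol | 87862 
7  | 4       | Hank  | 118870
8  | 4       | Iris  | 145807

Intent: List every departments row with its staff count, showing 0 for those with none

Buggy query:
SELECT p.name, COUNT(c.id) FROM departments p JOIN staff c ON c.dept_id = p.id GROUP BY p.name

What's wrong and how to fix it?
Bug: INNER JOIN drops departments rows that have no matching staff rows

Fix: Use LEFT JOIN so parents without children still appear (COUNT(c.id) gives 0)

Corrected query:
SELECT p.name, COUNT(c.id) FROM departments p LEFT JOIN staff c ON c.dept_id = p.id GROUP BY p.name

Result:
name        | COUNT(c.id)
------------+------------
Engineering | 1          
Finance     | 2          
HR          | 0          
Legal       | 1          
Sales       | 4          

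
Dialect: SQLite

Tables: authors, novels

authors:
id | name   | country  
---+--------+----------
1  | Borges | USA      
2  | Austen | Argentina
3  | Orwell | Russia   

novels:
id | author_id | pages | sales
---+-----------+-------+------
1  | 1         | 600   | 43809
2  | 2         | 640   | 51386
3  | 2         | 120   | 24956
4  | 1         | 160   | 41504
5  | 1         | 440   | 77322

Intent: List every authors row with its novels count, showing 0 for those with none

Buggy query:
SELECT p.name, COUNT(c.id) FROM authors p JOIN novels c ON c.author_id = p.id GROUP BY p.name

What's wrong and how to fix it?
Bug: INNER JOIN drops authors rows that have no matching novels rows

Fix: Switch to LEFT JOIN to retain unmatched parent rows

Corrected query:
SELECT p.name, COUNT(c.id) FROM authors p LEFT JOIN novels c ON c.author_id = p.id GROUP BY p.name

Result:
name   | COUNT(c.id)
-------+------------
Austen | 2          
Borges | 3          
Orwell | 0          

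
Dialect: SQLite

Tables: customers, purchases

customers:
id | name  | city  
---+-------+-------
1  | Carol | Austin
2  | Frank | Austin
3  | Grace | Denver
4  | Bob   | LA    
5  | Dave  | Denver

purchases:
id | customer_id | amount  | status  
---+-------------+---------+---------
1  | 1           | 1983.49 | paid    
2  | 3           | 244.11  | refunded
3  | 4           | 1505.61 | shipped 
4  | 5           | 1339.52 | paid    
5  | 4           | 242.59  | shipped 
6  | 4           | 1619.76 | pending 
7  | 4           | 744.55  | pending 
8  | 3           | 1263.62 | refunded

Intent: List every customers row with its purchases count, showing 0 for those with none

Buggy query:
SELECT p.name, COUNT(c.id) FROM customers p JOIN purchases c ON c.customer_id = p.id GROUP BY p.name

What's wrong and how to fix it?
Bug: An inner join excludes parents with zero children

Fix: Use LEFT JOIN so parents without children still appear (COUNT(c.id) gives 0)

Corrected query:
SELECT p.name, COUNT(c.id) FROM customers p LEFT JOIN purchases c ON c.customer_id = p.id GROUP BY p.name

Result:
name  | COUNT(c.id)
------+------------
Bob   | 4          
Carol | 1          
Dave  | 1          
Frank | 0          
Grace | 2          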